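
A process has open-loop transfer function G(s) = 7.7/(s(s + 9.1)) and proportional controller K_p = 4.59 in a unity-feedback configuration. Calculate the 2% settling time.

The closed-loop denominator s² + 9.1s + 35.34 gives ω_n = √35.34 = 5.945 and ζ = 9.1/(2ω_n) = 0.7653.
2% settling time T_s ≈ 4/(ζω_n) = 4/4.55 = 0.879 s.

T_s ≈ 0.879 s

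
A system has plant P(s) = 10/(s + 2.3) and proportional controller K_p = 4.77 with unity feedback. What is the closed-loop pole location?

Closed-loop transfer function: T(s) = K_p·P(s)/(1 + K_p·P(s)) = 47.7/(s + 2.3 + 47.7) = 47.7/(s + 50).
The closed-loop pole is at s = −50.

s = -50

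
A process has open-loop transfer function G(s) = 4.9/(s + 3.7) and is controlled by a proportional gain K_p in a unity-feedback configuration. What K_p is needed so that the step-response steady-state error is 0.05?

K_p = 14.3

Steady-state error for a unit step on this type-0 loop is 1/(1 + K_p·G(0)).
G(0) = 1.324. Require 1/(1 + K_p·1.324) = 0.05, so 1 + 1.324·K_p = 20.
K_p = (20 − 1)/1.324 = 14.3.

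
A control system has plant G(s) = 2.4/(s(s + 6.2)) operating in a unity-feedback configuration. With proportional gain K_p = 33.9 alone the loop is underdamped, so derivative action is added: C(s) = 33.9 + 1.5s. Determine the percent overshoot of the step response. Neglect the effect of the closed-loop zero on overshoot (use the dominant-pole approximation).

Forward path: (33.9 + 1.5s)·2.4/(s(s+6.2)). The closed-loop characteristic equation is s² + (6.2 + 2.4·1.5)s + 2.4·33.9 = 0.
That is s² + 9.8s + 81.36 = 0, so ω_n = 9.02 rad/s and ζ = 9.8/(2·9.02) = 0.5432.
%OS = 100·exp(−πζ/√(1−ζ²)) = 13.1%.

13.1%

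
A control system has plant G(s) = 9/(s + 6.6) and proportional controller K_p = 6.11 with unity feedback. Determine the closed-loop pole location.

Closed-loop transfer function: T(s) = K_p·G(s)/(1 + K_p·G(s)) = 54.99/(s + 6.6 + 54.99) = 54.99/(s + 61.59).
The closed-loop pole is at s = −61.59.

s = -61.59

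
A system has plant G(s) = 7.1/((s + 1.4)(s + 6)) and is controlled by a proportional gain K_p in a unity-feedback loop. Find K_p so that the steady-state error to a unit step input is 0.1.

K_p = 10.6

For a type-0 loop with proportional control, e_ss = 1/(1 + K_p·G(0)).
G(0) = 0.8452. Require 1/(1 + K_p·0.8452) = 0.1, so 1 + 0.8452·K_p = 10.
K_p = (10 − 1)/0.8452 = 10.6.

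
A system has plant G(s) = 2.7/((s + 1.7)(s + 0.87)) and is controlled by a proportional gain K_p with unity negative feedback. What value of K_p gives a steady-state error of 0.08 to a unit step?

K_p = 6.3

Steady-state error for a unit step on this type-0 loop is 1/(1 + K_p·G(0)).
G(0) = 1.826. Require 1/(1 + K_p·1.826) = 0.08, so 1 + 1.826·K_p = 12.5.
K_p = (12.5 − 1)/1.826 = 6.3.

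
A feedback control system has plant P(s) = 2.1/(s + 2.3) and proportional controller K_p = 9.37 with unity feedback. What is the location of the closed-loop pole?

Closed-loop transfer function: T(s) = K_p·P(s)/(1 + K_p·P(s)) = 19.68/(s + 2.3 + 19.68) = 19.68/(s + 21.98).
The closed-loop pole is at s = −21.98.

s = -21.98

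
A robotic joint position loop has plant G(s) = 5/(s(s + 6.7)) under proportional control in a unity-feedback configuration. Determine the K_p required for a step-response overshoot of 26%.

K_p = 14.5

From %OS = 100·exp(−πζ/√(1−ζ²)) = 26%, ζ = −ln(0.26)/√(π²+ln²(0.26)) = 0.3941.
Characteristic equation s² + 6.7s + 5K_p = 0 gives ζ = 6.7/(2√(5K_p)).
Setting ζ = 0.3941: √(5K_p) = 6.7/(2·0.3941) = 8.501, so K_p = 72.26/5 = 14.5.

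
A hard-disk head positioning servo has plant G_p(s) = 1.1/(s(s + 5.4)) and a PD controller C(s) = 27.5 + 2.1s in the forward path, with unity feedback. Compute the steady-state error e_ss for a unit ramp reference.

The loop has one pole at the origin (type 1). Velocity error constant K_v = lim_{s→0} s·C(s)G_p(s) = 27.5·1.1/5.4 = 5.602.
Steady-state error to a unit ramp: e_ss = 1/K_v = 0.179.

0.179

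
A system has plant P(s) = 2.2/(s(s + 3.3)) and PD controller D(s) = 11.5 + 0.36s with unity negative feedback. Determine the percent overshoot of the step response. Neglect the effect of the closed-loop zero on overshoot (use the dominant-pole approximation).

Forward path: (11.5 + 0.36s)·2.2/(s(s+3.3)). The closed-loop characteristic equation is s² + (3.3 + 2.2·0.36)s + 2.2·11.5 = 0.
That is s² + 4.092s + 25.3 = 0, so ω_n = 5.03 rad/s and ζ = 4.092/(2·5.03) = 0.4068.
%OS = 100·exp(−πζ/√(1−ζ²)) = 24.7%.

24.7%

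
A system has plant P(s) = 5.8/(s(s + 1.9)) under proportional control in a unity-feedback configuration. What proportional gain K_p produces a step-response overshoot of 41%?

K_p = 2.09

From %OS = 100·exp(−πζ/√(1−ζ²)) = 41%, ζ = −ln(0.41)/√(π²+ln²(0.41)) = 0.273.
Characteristic equation s² + 1.9s + 5.8K_p = 0 gives ζ = 1.9/(2√(5.8K_p)).
Setting ζ = 0.273: √(5.8K_p) = 1.9/(2·0.273) = 3.48, so K_p = 12.11/5.8 = 2.09.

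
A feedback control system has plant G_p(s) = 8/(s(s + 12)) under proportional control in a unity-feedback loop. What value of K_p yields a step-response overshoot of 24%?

K_p = 26.3

From %OS = 100·exp(−πζ/√(1−ζ²)) = 24%, ζ = −ln(0.24)/√(π²+ln²(0.24)) = 0.4136.
Characteristic equation s² + 12s + 8K_p = 0 gives ζ = 12/(2√(8K_p)).
Setting ζ = 0.4136: √(8K_p) = 12/(2·0.4136) = 14.51, so K_p = 210.5/8 = 26.3.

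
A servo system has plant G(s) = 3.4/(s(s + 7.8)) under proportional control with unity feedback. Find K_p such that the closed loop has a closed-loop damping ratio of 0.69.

Closed-loop characteristic equation: s² + 7.8s + K_p·3.4 = 0.
So ω_n = √(3.4K_p) and 2ζω_n = 7.8, giving ζ = 7.8/(2√(3.4K_p)).
Setting ζ = 0.69: √(3.4K_p) = 7.8/(2·0.69) = 5.652, so K_p = 31.95/3.4 = 9.4.

K_p = 9.4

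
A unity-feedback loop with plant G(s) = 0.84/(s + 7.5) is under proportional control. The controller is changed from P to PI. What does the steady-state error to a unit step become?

0

The integrator makes K_pos = lim_{s→0} C(s)G(s) infinite, so e_ss = 1/(1+K_pos) = 0.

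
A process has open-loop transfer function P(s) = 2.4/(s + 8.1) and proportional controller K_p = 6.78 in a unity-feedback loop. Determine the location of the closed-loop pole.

s = -24.37

Closed-loop transfer function: T(s) = K_p·P(s)/(1 + K_p·P(s)) = 16.27/(s + 8.1 + 16.27) = 16.27/(s + 24.37).
The closed-loop pole is at s = −24.37.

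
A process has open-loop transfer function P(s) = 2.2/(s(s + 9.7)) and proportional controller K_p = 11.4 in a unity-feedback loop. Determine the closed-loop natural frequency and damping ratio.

ω_n = 5.01 rad/s, ζ = 0.968

The closed-loop denominator is s(s+9.7) + 11.4·2.2 = s² + 9.7s + 25.08.
So ω_n² = 25.08 ⇒ ω_n = 5.008 rad/s, and ζ = 9.7/(2ω_n) = 0.968.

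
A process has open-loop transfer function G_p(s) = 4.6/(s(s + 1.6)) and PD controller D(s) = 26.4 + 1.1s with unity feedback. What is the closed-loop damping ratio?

ζ = 0.302

Forward path: (26.4 + 1.1s)·4.6/(s(s+1.6)). The closed-loop characteristic equation is s² + (1.6 + 4.6·1.1)s + 4.6·26.4 = 0.
That is s² + 6.66s + 121.4 = 0, so ω_n = 11.02 rad/s and ζ = 6.66/(2·11.02) = 0.3022.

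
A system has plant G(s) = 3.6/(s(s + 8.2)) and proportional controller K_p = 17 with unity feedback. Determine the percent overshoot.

Closed-loop characteristic equation: s² + 8.2s + 61.2 = 0, so ω_n = 7.823 rad/s and ζ = 8.2/(2·7.823) = 0.5241.
%OS = 100·exp(−πζ/√(1−ζ²)) = 100·exp(−π·0.5241/√0.7253) = 14.5%.

14.5%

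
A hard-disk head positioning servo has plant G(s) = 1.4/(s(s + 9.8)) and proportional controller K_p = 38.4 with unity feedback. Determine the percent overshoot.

From 1 + K_pG(s) = 0: s² + 9.8s + 53.76 = 0 ⇒ ω_n = 7.332, ζ = 0.6683.
%OS = 100·exp(−πζ/√(1−ζ²)) = 100·exp(−π·0.6683/√0.5534) = 5.95%.

5.95%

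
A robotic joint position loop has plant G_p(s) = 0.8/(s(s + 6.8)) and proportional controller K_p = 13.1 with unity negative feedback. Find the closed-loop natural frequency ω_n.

With unity feedback the closed-loop characteristic equation is s² + 6.8s + 13.1·0.8 = s² + 6.8s + 10.48 = 0.
Matching s² + 2ζω_n s + ω_n²: ω_n = √10.48 = 3.237 rad/s and 2ζω_n = 6.8, so ζ = 6.8/(2·3.237) = 1.05.

ω_n = 3.24 rad/s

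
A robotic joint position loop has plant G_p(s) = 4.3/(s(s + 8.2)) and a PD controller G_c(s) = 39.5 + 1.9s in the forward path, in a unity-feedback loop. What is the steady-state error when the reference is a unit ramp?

The loop has one pole at the origin (type 1). Velocity error constant K_v = lim_{s→0} s·G_c(s)G_p(s) = 39.5·4.3/8.2 = 20.71.
Steady-state error to a unit ramp: e_ss = 1/K_v = 0.0483.

0.0483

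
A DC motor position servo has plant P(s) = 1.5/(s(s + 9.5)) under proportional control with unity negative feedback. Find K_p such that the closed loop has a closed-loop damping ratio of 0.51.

K_p = 57.8

Closed-loop characteristic equation: s² + 9.5s + K_p·1.5 = 0.
So ω_n = √(1.5K_p) and 2ζω_n = 9.5, giving ζ = 9.5/(2√(1.5K_p)).
Setting ζ = 0.51: √(1.5K_p) = 9.5/(2·0.51) = 9.314, so K_p = 86.75/1.5 = 57.8.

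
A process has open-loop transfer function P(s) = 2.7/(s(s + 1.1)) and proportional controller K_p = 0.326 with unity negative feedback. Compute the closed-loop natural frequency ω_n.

With unity feedback the closed-loop characteristic equation is s² + 1.1s + 0.326·2.7 = s² + 1.1s + 0.8802 = 0.
So ω_n² = 0.8802 ⇒ ω_n = 0.9382 rad/s, and ζ = 1.1/(2ω_n) = 0.586.

ω_n = 0.938 rad/s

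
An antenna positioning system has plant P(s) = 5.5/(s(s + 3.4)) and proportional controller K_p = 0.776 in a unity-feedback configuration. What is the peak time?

T_p = 2.68 s

Closed-loop characteristic equation: s² + 3.4s + 4.268 = 0, so ω_n = 2.066 rad/s and ζ = 3.4/(2·2.066) = 0.8229.
Damped frequency ω_d = ω_n√(1−ζ²) = 1.174 rad/s, so peak time T_p = π/ω_d = 2.68 s.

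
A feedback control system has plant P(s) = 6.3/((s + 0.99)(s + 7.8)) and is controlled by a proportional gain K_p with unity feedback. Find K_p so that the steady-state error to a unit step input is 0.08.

K_p = 14.1

For a type-0 loop with proportional control, e_ss = 1/(1 + K_p·P(0)).
P(0) = 0.8159. Require 1/(1 + K_p·0.8159) = 0.08, so 1 + 0.8159·K_p = 12.5.
K_p = (12.5 − 1)/0.8159 = 14.1.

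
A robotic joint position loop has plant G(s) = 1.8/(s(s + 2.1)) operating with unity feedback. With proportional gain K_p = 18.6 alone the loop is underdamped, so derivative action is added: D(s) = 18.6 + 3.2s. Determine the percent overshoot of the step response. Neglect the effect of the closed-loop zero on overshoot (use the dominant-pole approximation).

5.46%

Forward path: (18.6 + 3.2s)·1.8/(s(s+2.1)). The closed-loop characteristic equation is s² + (2.1 + 1.8·3.2)s + 1.8·18.6 = 0.
That is s² + 7.86s + 33.48 = 0, so ω_n = 5.786 rad/s and ζ = 7.86/(2·5.786) = 0.6792.
%OS = 100·exp(−πζ/√(1−ζ²)) = 5.46%.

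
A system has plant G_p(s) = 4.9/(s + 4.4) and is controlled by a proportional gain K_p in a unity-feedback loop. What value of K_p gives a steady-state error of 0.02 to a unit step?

For a type-0 loop with proportional control, e_ss = 1/(1 + K_p·G_p(0)).
G_p(0) = 1.114. Require 1/(1 + K_p·1.114) = 0.02, so 1 + 1.114·K_p = 50.
K_p = (50 − 1)/1.114 = 44.

K_p = 44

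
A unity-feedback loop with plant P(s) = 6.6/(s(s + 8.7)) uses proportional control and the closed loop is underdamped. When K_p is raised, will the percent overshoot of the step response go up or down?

Characteristic equation s² + 8.7s + K_p·6.6 = 0: raising K_p raises ω_n while 2ζω_n = 8.7 is fixed, so ζ falls and overshoot grows.

increase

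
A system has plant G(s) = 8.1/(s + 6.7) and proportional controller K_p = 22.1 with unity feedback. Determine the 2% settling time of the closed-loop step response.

Closed-loop transfer function: T(s) = K_p·G(s)/(1 + K_p·G(s)) = 179/(s + 6.7 + 179) = 179/(s + 185.7).
Time constant τ = 1/185.7 = 0.005385 s, so the 2% settling time is about 4τ = 0.0215 s.

T_s ≈ 0.0215 s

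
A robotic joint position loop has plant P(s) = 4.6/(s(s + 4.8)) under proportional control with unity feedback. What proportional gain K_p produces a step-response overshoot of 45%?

From %OS = 100·exp(−πζ/√(1−ζ²)) = 45%, ζ = −ln(0.45)/√(π²+ln²(0.45)) = 0.2463.
Characteristic equation s² + 4.8s + 4.6K_p = 0 gives ζ = 4.8/(2√(4.6K_p)).
Setting ζ = 0.2463: √(4.6K_p) = 4.8/(2·0.2463) = 9.743, so K_p = 94.92/4.6 = 20.6.

K_p = 20.6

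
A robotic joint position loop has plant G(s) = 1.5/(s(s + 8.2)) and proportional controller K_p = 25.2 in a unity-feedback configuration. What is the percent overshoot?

6.01%

Closed-loop characteristic equation: s² + 8.2s + 37.8 = 0, so ω_n = 6.148 rad/s and ζ = 8.2/(2·6.148) = 0.6669.
%OS = 100·exp(−πζ/√(1−ζ²)) = 100·exp(−π·0.6669/√0.5553) = 6.01%.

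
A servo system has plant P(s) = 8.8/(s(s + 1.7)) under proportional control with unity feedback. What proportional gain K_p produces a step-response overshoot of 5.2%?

K_p = 0.175

From %OS = 100·exp(−πζ/√(1−ζ²)) = 5.2%, ζ = −ln(0.052)/√(π²+ln²(0.052)) = 0.6853.
Characteristic equation s² + 1.7s + 8.8K_p = 0 gives ζ = 1.7/(2√(8.8K_p)).
Setting ζ = 0.6853: √(8.8K_p) = 1.7/(2·0.6853) = 1.24, so K_p = 1.538/8.8 = 0.175.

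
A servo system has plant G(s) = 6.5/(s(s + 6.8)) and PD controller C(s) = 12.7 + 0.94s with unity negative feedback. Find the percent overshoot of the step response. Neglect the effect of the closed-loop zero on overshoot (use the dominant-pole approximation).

Forward path: (12.7 + 0.94s)·6.5/(s(s+6.8)). The closed-loop characteristic equation is s² + (6.8 + 6.5·0.94)s + 6.5·12.7 = 0.
That is s² + 12.91s + 82.55 = 0, so ω_n = 9.086 rad/s and ζ = 12.91/(2·9.086) = 0.7105.
%OS = 100·exp(−πζ/√(1−ζ²)) = 4.19%.

4.19%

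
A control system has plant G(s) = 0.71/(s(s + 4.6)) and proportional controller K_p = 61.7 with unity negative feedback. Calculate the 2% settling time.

T_s ≈ 1.74 s

The closed-loop denominator s² + 4.6s + 43.81 gives ω_n = √43.81 = 6.619 and ζ = 4.6/(2ω_n) = 0.3475.
2% settling time T_s ≈ 4/(ζω_n) = 4/2.3 = 1.74 s.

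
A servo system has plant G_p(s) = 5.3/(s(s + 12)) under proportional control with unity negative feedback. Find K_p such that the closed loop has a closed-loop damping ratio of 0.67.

K_p = 15.1

Closed-loop characteristic equation: s² + 12s + K_p·5.3 = 0.
So ω_n = √(5.3K_p) and 2ζω_n = 12, giving ζ = 12/(2√(5.3K_p)).
Setting ζ = 0.67: √(5.3K_p) = 12/(2·0.67) = 8.955, so K_p = 80.2/5.3 = 15.1.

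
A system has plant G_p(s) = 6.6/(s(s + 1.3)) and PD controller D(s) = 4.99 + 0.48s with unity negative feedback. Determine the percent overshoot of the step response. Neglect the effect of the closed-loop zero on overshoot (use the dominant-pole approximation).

Forward path: (4.99 + 0.48s)·6.6/(s(s+1.3)). The closed-loop characteristic equation is s² + (1.3 + 6.6·0.48)s + 6.6·4.99 = 0.
That is s² + 4.468s + 32.93 = 0, so ω_n = 5.739 rad/s and ζ = 4.468/(2·5.739) = 0.3893.
%OS = 100·exp(−πζ/√(1−ζ²)) = 26.5%.

26.5%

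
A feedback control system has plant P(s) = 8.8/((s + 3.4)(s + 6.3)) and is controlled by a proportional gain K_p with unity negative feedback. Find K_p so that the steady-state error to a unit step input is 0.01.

The loop is type 0, so e_ss(step) = 1/(1 + K_pos) with K_pos = K_p·P(0).
P(0) = 0.4108. Require 1/(1 + K_p·0.4108) = 0.01, so 1 + 0.4108·K_p = 100.
K_p = (100 − 1)/0.4108 = 241.

K_p = 241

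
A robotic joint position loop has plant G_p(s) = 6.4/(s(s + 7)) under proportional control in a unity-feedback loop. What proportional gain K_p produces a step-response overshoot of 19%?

K_p = 8.76

From %OS = 100·exp(−πζ/√(1−ζ²)) = 19%, ζ = −ln(0.19)/√(π²+ln²(0.19)) = 0.4673.
Characteristic equation s² + 7s + 6.4K_p = 0 gives ζ = 7/(2√(6.4K_p)).
Setting ζ = 0.4673: √(6.4K_p) = 7/(2·0.4673) = 7.489, so K_p = 56.09/6.4 = 8.76.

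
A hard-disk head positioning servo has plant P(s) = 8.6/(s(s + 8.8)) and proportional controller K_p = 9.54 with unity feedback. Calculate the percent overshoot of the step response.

17.4%

The closed-loop denominator s² + 8.8s + 82.04 gives ω_n = √82.04 = 9.058 and ζ = 8.8/(2ω_n) = 0.4858.
%OS = 100·exp(−πζ/√(1−ζ²)) = 100·exp(−π·0.4858/√0.764) = 17.4%.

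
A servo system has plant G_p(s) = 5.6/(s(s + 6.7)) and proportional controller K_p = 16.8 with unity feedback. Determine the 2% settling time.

Closed-loop characteristic equation: s² + 6.7s + 94.08 = 0, so ω_n = 9.699 rad/s and ζ = 6.7/(2·9.699) = 0.3454.
2% settling time T_s ≈ 4/(ζω_n) = 4/3.35 = 1.19 s.

T_s ≈ 1.19 s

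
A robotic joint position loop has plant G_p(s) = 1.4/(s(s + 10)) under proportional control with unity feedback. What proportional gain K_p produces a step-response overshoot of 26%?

From %OS = 100·exp(−πζ/√(1−ζ²)) = 26%, ζ = −ln(0.26)/√(π²+ln²(0.26)) = 0.3941.
Characteristic equation s² + 10s + 1.4K_p = 0 gives ζ = 10/(2√(1.4K_p)).
Setting ζ = 0.3941: √(1.4K_p) = 10/(2·0.3941) = 12.69, so K_p = 161/1.4 = 115.

K_p = 115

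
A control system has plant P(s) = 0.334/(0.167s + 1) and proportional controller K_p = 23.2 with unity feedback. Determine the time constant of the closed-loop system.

τ = 0.0191 s

Closed loop: T(s) = K_p·P/(1+K_p·P) = 7.749/(0.167s + 1 + 7.749), with pole at s = −(1 + 7.749)/0.167 = −52.39.
Closed-loop time constant τ = 1/52.39 = 0.0191 s.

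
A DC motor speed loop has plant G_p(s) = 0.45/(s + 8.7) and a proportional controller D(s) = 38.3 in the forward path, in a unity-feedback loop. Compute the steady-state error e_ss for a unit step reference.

0.335

The loop is type 0. Static position error constant K_pos = D(0)·G_p(0) = 38.3·0.05172 = 1.981.
Steady-state error to a unit step: e_ss = 1/(1+K_pos) = 1/2.981 = 0.335.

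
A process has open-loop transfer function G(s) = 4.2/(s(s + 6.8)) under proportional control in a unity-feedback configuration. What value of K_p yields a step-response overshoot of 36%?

K_p = 28.8

From %OS = 100·exp(−πζ/√(1−ζ²)) = 36%, ζ = −ln(0.36)/√(π²+ln²(0.36)) = 0.3093.
Characteristic equation s² + 6.8s + 4.2K_p = 0 gives ζ = 6.8/(2√(4.2K_p)).
Setting ζ = 0.3093: √(4.2K_p) = 6.8/(2·0.3093) = 10.99, so K_p = 120.9/4.2 = 28.8.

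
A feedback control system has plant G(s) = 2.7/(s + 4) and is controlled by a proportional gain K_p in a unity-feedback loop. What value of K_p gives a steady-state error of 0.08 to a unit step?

K_p = 17

The loop is type 0, so e_ss(step) = 1/(1 + K_pos) with K_pos = K_p·G(0).
G(0) = 0.675. Require 1/(1 + K_p·0.675) = 0.08, so 1 + 0.675·K_p = 12.5.
K_p = (12.5 − 1)/0.675 = 17.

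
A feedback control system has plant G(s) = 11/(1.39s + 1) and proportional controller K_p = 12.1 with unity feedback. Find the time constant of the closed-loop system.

τ = 0.0104 s

Closed loop: T(s) = K_p·G/(1+K_p·G) = 133.1/(1.39s + 1 + 133.1), with pole at s = −(1 + 133.1)/1.39 = −96.47.
Closed-loop time constant τ = 1/96.47 = 0.0104 s.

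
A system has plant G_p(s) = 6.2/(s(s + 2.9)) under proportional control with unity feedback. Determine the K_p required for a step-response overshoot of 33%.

K_p = 3.06

From %OS = 100·exp(−πζ/√(1−ζ²)) = 33%, ζ = −ln(0.33)/√(π²+ln²(0.33)) = 0.3328.
Characteristic equation s² + 2.9s + 6.2K_p = 0 gives ζ = 2.9/(2√(6.2K_p)).
Setting ζ = 0.3328: √(6.2K_p) = 2.9/(2·0.3328) = 4.357, so K_p = 18.99/6.2 = 3.06.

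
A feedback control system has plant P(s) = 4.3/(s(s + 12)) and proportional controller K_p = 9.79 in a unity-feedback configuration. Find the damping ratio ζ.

The closed-loop denominator is s(s+12) + 9.79·4.3 = s² + 12s + 42.1.
So ω_n² = 42.1 ⇒ ω_n = 6.488 rad/s, and ζ = 12/(2ω_n) = 0.925.

ζ = 0.925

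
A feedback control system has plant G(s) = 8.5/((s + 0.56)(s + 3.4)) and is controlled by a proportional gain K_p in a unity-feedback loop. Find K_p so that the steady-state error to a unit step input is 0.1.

For a type-0 loop with proportional control, e_ss = 1/(1 + K_p·G(0)).
G(0) = 4.464. Require 1/(1 + K_p·4.464) = 0.1, so 1 + 4.464·K_p = 10.
K_p = (10 − 1)/4.464 = 2.02.

K_p = 2.02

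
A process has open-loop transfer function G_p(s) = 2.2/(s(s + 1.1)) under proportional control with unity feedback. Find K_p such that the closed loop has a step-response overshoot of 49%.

K_p = 2.8

From %OS = 100·exp(−πζ/√(1−ζ²)) = 49%, ζ = −ln(0.49)/√(π²+ln²(0.49)) = 0.2214.
Characteristic equation s² + 1.1s + 2.2K_p = 0 gives ζ = 1.1/(2√(2.2K_p)).
Setting ζ = 0.2214: √(2.2K_p) = 1.1/(2·0.2214) = 2.484, so K_p = 6.17/2.2 = 2.8.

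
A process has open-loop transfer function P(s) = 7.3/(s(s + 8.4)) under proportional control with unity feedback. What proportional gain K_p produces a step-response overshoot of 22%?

From %OS = 100·exp(−πζ/√(1−ζ²)) = 22%, ζ = −ln(0.22)/√(π²+ln²(0.22)) = 0.4342.
Characteristic equation s² + 8.4s + 7.3K_p = 0 gives ζ = 8.4/(2√(7.3K_p)).
Setting ζ = 0.4342: √(7.3K_p) = 8.4/(2·0.4342) = 9.674, so K_p = 93.58/7.3 = 12.8.

K_p = 12.8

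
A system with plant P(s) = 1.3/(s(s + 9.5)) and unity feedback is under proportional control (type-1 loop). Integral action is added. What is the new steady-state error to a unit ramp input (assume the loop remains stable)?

The integrator raises the loop to type 2, so K_v → ∞ and e_ss to a ramp is zero.

0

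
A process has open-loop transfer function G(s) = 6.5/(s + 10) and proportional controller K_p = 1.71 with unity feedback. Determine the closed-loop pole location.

Closed-loop transfer function: T(s) = K_p·G(s)/(1 + K_p·G(s)) = 11.12/(s + 10 + 11.12) = 11.12/(s + 21.12).
The closed-loop pole is at s = −21.12.

s = -21.12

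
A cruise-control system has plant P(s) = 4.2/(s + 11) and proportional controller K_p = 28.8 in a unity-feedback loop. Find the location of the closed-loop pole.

Closed-loop transfer function: T(s) = K_p·P(s)/(1 + K_p·P(s)) = 121/(s + 11 + 121) = 121/(s + 132).
The closed-loop pole is at s = −132.

s = -132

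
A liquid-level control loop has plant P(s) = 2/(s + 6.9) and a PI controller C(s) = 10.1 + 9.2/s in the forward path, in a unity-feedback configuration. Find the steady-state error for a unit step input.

The open loop C(s)P(s) has a pole at the origin (type 1), so the static position error constant is infinite and e_ss = 1/(1+∞) = 0.

0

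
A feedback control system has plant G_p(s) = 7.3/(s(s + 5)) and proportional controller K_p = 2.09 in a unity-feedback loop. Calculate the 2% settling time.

T_s ≈ 1.6 s

From 1 + K_pG_p(s) = 0: s² + 5s + 15.26 = 0 ⇒ ω_n = 3.906, ζ = 0.64.
2% settling time T_s ≈ 4/(ζω_n) = 4/2.5 = 1.6 s.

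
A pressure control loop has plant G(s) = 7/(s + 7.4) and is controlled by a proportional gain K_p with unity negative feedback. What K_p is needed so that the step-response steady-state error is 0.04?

Steady-state error for a unit step on this type-0 loop is 1/(1 + K_p·G(0)).
G(0) = 0.9459. Require 1/(1 + K_p·0.9459) = 0.04, so 1 + 0.9459·K_p = 25.
K_p = (25 − 1)/0.9459 = 25.4.

K_p = 25.4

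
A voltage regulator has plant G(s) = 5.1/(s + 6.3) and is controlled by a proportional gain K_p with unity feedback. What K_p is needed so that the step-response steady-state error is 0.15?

K_p = 7

The loop is type 0, so e_ss(step) = 1/(1 + K_pos) with K_pos = K_p·G(0).
G(0) = 0.8095. Require 1/(1 + K_p·0.8095) = 0.15, so 1 + 0.8095·K_p = 6.667.
K_p = (6.667 − 1)/0.8095 = 7.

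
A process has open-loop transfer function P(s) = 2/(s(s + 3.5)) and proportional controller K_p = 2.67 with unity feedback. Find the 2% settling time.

T_s ≈ 2.29 s

Closed-loop characteristic equation: s² + 3.5s + 5.34 = 0, so ω_n = 2.311 rad/s and ζ = 3.5/(2·2.311) = 0.7573.
2% settling time T_s ≈ 4/(ζω_n) = 4/1.75 = 2.29 s.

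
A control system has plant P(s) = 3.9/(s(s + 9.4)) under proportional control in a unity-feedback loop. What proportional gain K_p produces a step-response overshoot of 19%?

K_p = 25.9

From %OS = 100·exp(−πζ/√(1−ζ²)) = 19%, ζ = −ln(0.19)/√(π²+ln²(0.19)) = 0.4673.
Characteristic equation s² + 9.4s + 3.9K_p = 0 gives ζ = 9.4/(2√(3.9K_p)).
Setting ζ = 0.4673: √(3.9K_p) = 9.4/(2·0.4673) = 10.06, so K_p = 101.1/3.9 = 25.9.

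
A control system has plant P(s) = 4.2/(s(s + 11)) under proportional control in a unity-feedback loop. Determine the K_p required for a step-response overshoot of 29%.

K_p = 53.6

From %OS = 100·exp(−πζ/√(1−ζ²)) = 29%, ζ = −ln(0.29)/√(π²+ln²(0.29)) = 0.3666.
Characteristic equation s² + 11s + 4.2K_p = 0 gives ζ = 11/(2√(4.2K_p)).
Setting ζ = 0.3666: √(4.2K_p) = 11/(2·0.3666) = 15, so K_p = 225.1/4.2 = 53.6.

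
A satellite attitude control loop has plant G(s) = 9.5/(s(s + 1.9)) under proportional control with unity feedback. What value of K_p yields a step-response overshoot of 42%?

From %OS = 100·exp(−πζ/√(1−ζ²)) = 42%, ζ = −ln(0.42)/√(π²+ln²(0.42)) = 0.2662.
Characteristic equation s² + 1.9s + 9.5K_p = 0 gives ζ = 1.9/(2√(9.5K_p)).
Setting ζ = 0.2662: √(9.5K_p) = 1.9/(2·0.2662) = 3.569, so K_p = 12.74/9.5 = 1.34.

K_p = 1.34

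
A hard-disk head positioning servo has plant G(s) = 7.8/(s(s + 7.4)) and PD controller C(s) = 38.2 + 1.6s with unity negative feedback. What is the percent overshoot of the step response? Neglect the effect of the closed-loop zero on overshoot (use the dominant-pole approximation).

10.9%

Forward path: (38.2 + 1.6s)·7.8/(s(s+7.4)). The closed-loop characteristic equation is s² + (7.4 + 7.8·1.6)s + 7.8·38.2 = 0.
That is s² + 19.88s + 298 = 0, so ω_n = 17.26 rad/s and ζ = 19.88/(2·17.26) = 0.5758.
%OS = 100·exp(−πζ/√(1−ζ²)) = 10.9%.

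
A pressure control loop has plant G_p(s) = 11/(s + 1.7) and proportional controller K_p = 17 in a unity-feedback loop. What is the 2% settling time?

T_s ≈ 0.0212 s

Closed-loop transfer function: T(s) = K_p·G_p(s)/(1 + K_p·G_p(s)) = 187/(s + 1.7 + 187) = 187/(s + 188.7).
Time constant τ = 1/188.7 = 0.005299 s, so the 2% settling time is about 4τ = 0.0212 s.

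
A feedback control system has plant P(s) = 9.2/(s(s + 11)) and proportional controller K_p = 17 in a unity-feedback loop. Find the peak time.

The closed-loop denominator s² + 11s + 156.4 gives ω_n = √156.4 = 12.51 and ζ = 11/(2ω_n) = 0.4398.
Damped frequency ω_d = ω_n√(1−ζ²) = 11.23 rad/s, so peak time T_p = π/ω_d = 0.28 s.

T_p = 0.28 s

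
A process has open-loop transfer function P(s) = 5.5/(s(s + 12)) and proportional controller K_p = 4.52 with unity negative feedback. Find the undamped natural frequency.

With unity feedback the closed-loop characteristic equation is s² + 12s + 4.52·5.5 = s² + 12s + 24.86 = 0.
So ω_n² = 24.86 ⇒ ω_n = 4.986 rad/s, and ζ = 12/(2ω_n) = 1.2.

ω_n = 4.99 rad/s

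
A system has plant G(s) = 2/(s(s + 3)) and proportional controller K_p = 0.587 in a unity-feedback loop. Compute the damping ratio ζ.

ζ = 1.38

1 + K_p·G(s) = 0 gives s² + 3s + 1.174 = 0.
So ω_n² = 1.174 ⇒ ω_n = 1.084 rad/s, and ζ = 3/(2ω_n) = 1.38.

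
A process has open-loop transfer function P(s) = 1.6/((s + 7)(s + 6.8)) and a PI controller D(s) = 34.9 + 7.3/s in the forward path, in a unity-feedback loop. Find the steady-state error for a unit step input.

0

The open loop D(s)P(s) has a pole at the origin (type 1), so the static position error constant is infinite and e_ss = 1/(1+∞) = 0.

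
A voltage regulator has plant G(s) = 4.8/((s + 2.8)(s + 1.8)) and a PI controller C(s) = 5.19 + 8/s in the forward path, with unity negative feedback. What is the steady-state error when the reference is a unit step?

0

The open loop C(s)G(s) has a pole at the origin (type 1), so the static position error constant is infinite and e_ss = 1/(1+∞) = 0.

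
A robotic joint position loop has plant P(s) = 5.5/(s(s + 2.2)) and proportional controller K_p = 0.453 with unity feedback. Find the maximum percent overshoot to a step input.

The closed-loop denominator s² + 2.2s + 2.492 gives ω_n = √2.492 = 1.578 and ζ = 2.2/(2ω_n) = 0.6969.
%OS = 100·exp(−πζ/√(1−ζ²)) = 100·exp(−π·0.6969/√0.5143) = 4.72%.

4.72%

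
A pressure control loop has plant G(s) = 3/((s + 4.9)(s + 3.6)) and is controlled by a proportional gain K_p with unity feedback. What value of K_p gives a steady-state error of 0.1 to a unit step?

K_p = 52.9

The loop is type 0, so e_ss(step) = 1/(1 + K_pos) with K_pos = K_p·G(0).
G(0) = 0.1701. Require 1/(1 + K_p·0.1701) = 0.1, so 1 + 0.1701·K_p = 10.
K_p = (10 − 1)/0.1701 = 52.9.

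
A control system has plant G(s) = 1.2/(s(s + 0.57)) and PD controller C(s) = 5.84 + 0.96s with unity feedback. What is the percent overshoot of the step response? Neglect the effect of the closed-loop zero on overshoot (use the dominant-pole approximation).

33.9%

Forward path: (5.84 + 0.96s)·1.2/(s(s+0.57)). The closed-loop characteristic equation is s² + (0.57 + 1.2·0.96)s + 1.2·5.84 = 0.
That is s² + 1.722s + 7.008 = 0, so ω_n = 2.647 rad/s and ζ = 1.722/(2·2.647) = 0.3252.
%OS = 100·exp(−πζ/√(1−ζ²)) = 33.9%.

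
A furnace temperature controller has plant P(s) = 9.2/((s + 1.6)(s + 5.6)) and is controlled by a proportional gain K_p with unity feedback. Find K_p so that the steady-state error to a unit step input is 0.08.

The loop is type 0, so e_ss(step) = 1/(1 + K_pos) with K_pos = K_p·P(0).
P(0) = 1.027. Require 1/(1 + K_p·1.027) = 0.08, so 1 + 1.027·K_p = 12.5.
K_p = (12.5 − 1)/1.027 = 11.2.

K_p = 11.2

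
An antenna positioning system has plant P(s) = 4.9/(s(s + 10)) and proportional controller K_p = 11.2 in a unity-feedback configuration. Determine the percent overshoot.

Closed-loop characteristic equation: s² + 10s + 54.88 = 0, so ω_n = 7.408 rad/s and ζ = 10/(2·7.408) = 0.6749.
%OS = 100·exp(−πζ/√(1−ζ²)) = 100·exp(−π·0.6749/√0.5445) = 5.65%.

5.65%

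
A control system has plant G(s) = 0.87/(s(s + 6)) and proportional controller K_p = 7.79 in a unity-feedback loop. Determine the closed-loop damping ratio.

With unity feedback the closed-loop characteristic equation is s² + 6s + 7.79·0.87 = s² + 6s + 6.777 = 0.
So ω_n² = 6.777 ⇒ ω_n = 2.603 rad/s, and ζ = 6/(2ω_n) = 1.15.

ζ = 1.15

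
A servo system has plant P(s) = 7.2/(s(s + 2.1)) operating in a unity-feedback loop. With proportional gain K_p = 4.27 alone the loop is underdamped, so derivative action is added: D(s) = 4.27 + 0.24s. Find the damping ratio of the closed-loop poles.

Forward path: (4.27 + 0.24s)·7.2/(s(s+2.1)). The closed-loop characteristic equation is s² + (2.1 + 7.2·0.24)s + 7.2·4.27 = 0.
That is s² + 3.828s + 30.74 = 0, so ω_n = 5.545 rad/s and ζ = 3.828/(2·5.545) = 0.3452.

ζ = 0.345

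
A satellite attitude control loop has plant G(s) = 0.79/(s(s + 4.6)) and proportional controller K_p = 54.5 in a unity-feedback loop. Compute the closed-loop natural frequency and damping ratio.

ω_n = 6.56 rad/s, ζ = 0.351

With unity feedback the closed-loop characteristic equation is s² + 4.6s + 54.5·0.79 = s² + 4.6s + 43.05 = 0.
Matching s² + 2ζω_n s + ω_n²: ω_n = √43.05 = 6.562 rad/s and 2ζω_n = 4.6, so ζ = 4.6/(2·6.562) = 0.351.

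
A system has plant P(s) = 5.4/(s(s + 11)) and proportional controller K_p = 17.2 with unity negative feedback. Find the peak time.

The closed-loop denominator s² + 11s + 92.88 gives ω_n = √92.88 = 9.637 and ζ = 11/(2ω_n) = 0.5707.
Damped frequency ω_d = ω_n√(1−ζ²) = 7.914 rad/s, so peak time T_p = π/ω_d = 0.397 s.

T_p = 0.397 s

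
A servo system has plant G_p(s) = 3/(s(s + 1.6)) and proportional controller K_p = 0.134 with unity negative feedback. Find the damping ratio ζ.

ζ = 1.26

With unity feedback the closed-loop characteristic equation is s² + 1.6s + 0.134·3 = s² + 1.6s + 0.402 = 0.
Matching s² + 2ζω_n s + ω_n²: ω_n = √0.402 = 0.634 rad/s and 2ζω_n = 1.6, so ζ = 1.6/(2·0.634) = 1.26.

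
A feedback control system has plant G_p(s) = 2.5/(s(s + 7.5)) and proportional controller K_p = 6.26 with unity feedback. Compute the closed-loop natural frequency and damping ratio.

ω_n = 3.96 rad/s, ζ = 0.948

With unity feedback the closed-loop characteristic equation is s² + 7.5s + 6.26·2.5 = s² + 7.5s + 15.65 = 0.
Matching s² + 2ζω_n s + ω_n²: ω_n = √15.65 = 3.956 rad/s and 2ζω_n = 7.5, so ζ = 7.5/(2·3.956) = 0.948.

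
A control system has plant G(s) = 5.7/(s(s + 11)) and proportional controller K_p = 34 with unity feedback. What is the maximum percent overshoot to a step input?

From 1 + K_pG(s) = 0: s² + 11s + 193.8 = 0 ⇒ ω_n = 13.92, ζ = 0.3951.
%OS = 100·exp(−πζ/√(1−ζ²)) = 100·exp(−π·0.3951/√0.8439) = 25.9%.

25.9%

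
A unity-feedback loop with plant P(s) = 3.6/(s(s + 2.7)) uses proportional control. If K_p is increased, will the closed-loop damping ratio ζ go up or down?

ζ = 2.7/(2√(3.6K_p)); increasing K_p raises the denominator, so ζ falls.

decrease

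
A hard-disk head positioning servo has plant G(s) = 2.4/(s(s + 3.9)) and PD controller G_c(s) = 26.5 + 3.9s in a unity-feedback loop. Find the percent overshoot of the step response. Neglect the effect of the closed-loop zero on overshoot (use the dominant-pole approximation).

0.91%

Forward path: (26.5 + 3.9s)·2.4/(s(s+3.9)). The closed-loop characteristic equation is s² + (3.9 + 2.4·3.9)s + 2.4·26.5 = 0.
That is s² + 13.26s + 63.6 = 0, so ω_n = 7.975 rad/s and ζ = 13.26/(2·7.975) = 0.8314.
%OS = 100·exp(−πζ/√(1−ζ²)) = 0.91%.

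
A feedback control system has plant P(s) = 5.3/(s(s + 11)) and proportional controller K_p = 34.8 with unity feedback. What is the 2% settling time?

T_s ≈ 0.727 s

The closed-loop denominator s² + 11s + 184.4 gives ω_n = √184.4 = 13.58 and ζ = 11/(2ω_n) = 0.405.
2% settling time T_s ≈ 4/(ζω_n) = 4/5.5 = 0.727 s.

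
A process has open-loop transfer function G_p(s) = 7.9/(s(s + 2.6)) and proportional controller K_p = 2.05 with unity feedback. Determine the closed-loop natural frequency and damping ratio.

ω_n = 4.02 rad/s, ζ = 0.323

The closed-loop denominator is s(s+2.6) + 2.05·7.9 = s² + 2.6s + 16.2.
Matching s² + 2ζω_n s + ω_n²: ω_n = √16.2 = 4.024 rad/s and 2ζω_n = 2.6, so ζ = 2.6/(2·4.024) = 0.323.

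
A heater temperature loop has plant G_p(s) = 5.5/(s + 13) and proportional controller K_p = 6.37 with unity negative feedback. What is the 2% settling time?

T_s ≈ 0.0833 s

Closed-loop transfer function: T(s) = K_p·G_p(s)/(1 + K_p·G_p(s)) = 35.04/(s + 13 + 35.04) = 35.04/(s + 48.04).
Time constant τ = 1/48.04 = 0.02082 s, so the 2% settling time is about 4τ = 0.0833 s.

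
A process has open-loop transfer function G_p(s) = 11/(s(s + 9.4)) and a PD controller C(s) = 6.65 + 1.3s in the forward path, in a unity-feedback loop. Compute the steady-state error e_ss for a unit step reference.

0

The open loop C(s)G_p(s) has a pole at the origin (type 1), so the static position error constant is infinite and e_ss = 1/(1+∞) = 0.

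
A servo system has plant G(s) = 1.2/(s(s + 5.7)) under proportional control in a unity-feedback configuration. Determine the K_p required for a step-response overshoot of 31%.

K_p = 55.5

From %OS = 100·exp(−πζ/√(1−ζ²)) = 31%, ζ = −ln(0.31)/√(π²+ln²(0.31)) = 0.3493.
Characteristic equation s² + 5.7s + 1.2K_p = 0 gives ζ = 5.7/(2√(1.2K_p)).
Setting ζ = 0.3493: √(1.2K_p) = 5.7/(2·0.3493) = 8.159, so K_p = 66.57/1.2 = 55.5.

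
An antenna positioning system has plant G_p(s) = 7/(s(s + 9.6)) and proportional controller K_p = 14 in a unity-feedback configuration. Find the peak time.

The closed-loop denominator s² + 9.6s + 98 gives ω_n = √98 = 9.899 and ζ = 9.6/(2ω_n) = 0.4849.
Damped frequency ω_d = ω_n√(1−ζ²) = 8.658 rad/s, so peak time T_p = π/ω_d = 0.363 s.

T_p = 0.363 s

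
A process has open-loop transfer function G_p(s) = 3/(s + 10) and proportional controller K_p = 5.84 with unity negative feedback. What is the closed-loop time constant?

τ = 0.0363 s

Closed-loop transfer function: T(s) = K_p·G_p(s)/(1 + K_p·G_p(s)) = 17.52/(s + 10 + 17.52) = 17.52/(s + 27.52).
Time constant τ = 1/27.52 = 0.0363 s.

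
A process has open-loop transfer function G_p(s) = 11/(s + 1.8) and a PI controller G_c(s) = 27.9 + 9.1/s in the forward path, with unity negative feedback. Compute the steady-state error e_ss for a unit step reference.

0

The open loop G_c(s)G_p(s) has a pole at the origin (type 1), so the static position error constant is infinite and e_ss = 1/(1+∞) = 0.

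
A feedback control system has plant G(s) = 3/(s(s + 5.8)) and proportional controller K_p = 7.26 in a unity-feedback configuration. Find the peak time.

T_p = 0.859 s

Closed-loop characteristic equation: s² + 5.8s + 21.78 = 0, so ω_n = 4.667 rad/s and ζ = 5.8/(2·4.667) = 0.6214.
Damped frequency ω_d = ω_n√(1−ζ²) = 3.657 rad/s, so peak time T_p = π/ω_d = 0.859 s.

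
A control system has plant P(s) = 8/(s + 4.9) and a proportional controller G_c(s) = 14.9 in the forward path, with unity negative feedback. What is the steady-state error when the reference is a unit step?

0.0395

The loop is type 0. Static position error constant K_pos = G_c(0)·P(0) = 14.9·1.633 = 24.33.
Steady-state error to a unit step: e_ss = 1/(1+K_pos) = 1/25.33 = 0.0395.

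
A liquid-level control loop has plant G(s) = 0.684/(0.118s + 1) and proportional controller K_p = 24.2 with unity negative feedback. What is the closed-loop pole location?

s = -148.8

Closed loop: T(s) = K_p·G/(1+K_p·G) = 16.55/(0.118s + 1 + 16.55), with pole at s = −(1 + 16.55)/0.118 = −148.8.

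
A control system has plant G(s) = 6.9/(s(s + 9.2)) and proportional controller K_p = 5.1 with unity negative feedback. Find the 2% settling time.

T_s ≈ 0.87 s

Closed-loop characteristic equation: s² + 9.2s + 35.19 = 0, so ω_n = 5.932 rad/s and ζ = 9.2/(2·5.932) = 0.7754.
2% settling time T_s ≈ 4/(ζω_n) = 4/4.6 = 0.87 s.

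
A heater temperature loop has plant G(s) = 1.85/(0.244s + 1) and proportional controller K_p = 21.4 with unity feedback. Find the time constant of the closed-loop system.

Closed loop: T(s) = K_p·G/(1+K_p·G) = 39.59/(0.244s + 1 + 39.59), with pole at s = −(1 + 39.59)/0.244 = −166.4.
Closed-loop time constant τ = 1/166.4 = 0.00601 s.

τ = 0.00601 s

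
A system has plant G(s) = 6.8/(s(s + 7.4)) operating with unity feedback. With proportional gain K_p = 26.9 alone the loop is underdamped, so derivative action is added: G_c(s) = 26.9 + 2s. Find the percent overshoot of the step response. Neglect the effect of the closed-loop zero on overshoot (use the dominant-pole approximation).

2.09%

Forward path: (26.9 + 2s)·6.8/(s(s+7.4)). The closed-loop characteristic equation is s² + (7.4 + 6.8·2)s + 6.8·26.9 = 0.
That is s² + 21s + 182.9 = 0, so ω_n = 13.52 rad/s and ζ = 21/(2·13.52) = 0.7764.
%OS = 100·exp(−πζ/√(1−ζ²)) = 2.09%.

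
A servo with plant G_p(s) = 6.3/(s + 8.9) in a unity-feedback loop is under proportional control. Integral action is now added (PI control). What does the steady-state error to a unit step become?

0

The integrator makes K_pos = lim_{s→0} C(s)G(s) infinite, so e_ss = 1/(1+K_pos) = 0.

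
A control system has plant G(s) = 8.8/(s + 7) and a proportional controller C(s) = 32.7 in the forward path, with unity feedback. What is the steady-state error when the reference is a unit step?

0.0237

The loop is type 0. Static position error constant K_pos = C(0)·G(0) = 32.7·1.257 = 41.11.
Steady-state error to a unit step: e_ss = 1/(1+K_pos) = 1/42.11 = 0.0237.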